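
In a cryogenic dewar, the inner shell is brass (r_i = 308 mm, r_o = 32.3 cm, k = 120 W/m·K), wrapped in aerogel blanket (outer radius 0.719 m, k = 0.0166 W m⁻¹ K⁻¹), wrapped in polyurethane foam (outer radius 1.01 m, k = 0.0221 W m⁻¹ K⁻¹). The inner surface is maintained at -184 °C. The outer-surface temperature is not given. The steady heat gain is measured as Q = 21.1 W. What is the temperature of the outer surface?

Sum the resistances:
  R_brass = (1/0.308 − 1/0.323)/(4πk) = 0.1508/(4π·120) = 9.999×10^-5 K/W
  R_aerogel blanket = (1/0.323 − 1/0.719)/(4πk) = 1.705/(4π·0.0166) = 8.174 K/W
  R_polyurethane foam = (1/0.719 − 1/1.01)/(4πk) = 0.4007/(4π·0.0221) = 1.443 K/W
ΣR = 9.617 K/W
ΔT = Q·ΣR = 21.1 × 9.617 = 202.9 K
Heat flows inward, so T_out = T_in + ΔT = -184 + 202.9 = 18.9 °C

T_out = 18.9 °C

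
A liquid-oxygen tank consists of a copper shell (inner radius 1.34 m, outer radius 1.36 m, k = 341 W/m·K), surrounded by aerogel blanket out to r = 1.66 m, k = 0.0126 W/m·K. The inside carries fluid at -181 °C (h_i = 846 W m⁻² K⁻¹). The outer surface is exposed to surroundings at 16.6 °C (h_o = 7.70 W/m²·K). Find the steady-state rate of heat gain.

Series thermal resistances, inner to outer:
  R_conv,in = 1/(4πr²h) = 1/(4π·1.34²·846) = 5.239×10^-5 K/W
  R_copper = (1/1.34 − 1/1.36)/(4πk) = 0.01097/(4π·341) = 2.561×10^-6 K/W
  R_aerogel blanket = (1/1.36 − 1/1.66)/(4πk) = 0.1329/(4π·0.0126) = 0.8393 K/W
  R_conv,out = 1/(4πr²h) = 1/(4π·1.66²·7.70) = 0.003750 K/W
ΣR = 5.239×10^-5 + 2.561×10^-6 + 0.8393 + 0.003750 = 0.8431 K/W
Q = ΔT/ΣR = (-181 °C − 16.6 °C)/0.8431 = -234 W
(Negative Q ⇒ heat flows inward; heat gain = 234 W.)

Q = 234 W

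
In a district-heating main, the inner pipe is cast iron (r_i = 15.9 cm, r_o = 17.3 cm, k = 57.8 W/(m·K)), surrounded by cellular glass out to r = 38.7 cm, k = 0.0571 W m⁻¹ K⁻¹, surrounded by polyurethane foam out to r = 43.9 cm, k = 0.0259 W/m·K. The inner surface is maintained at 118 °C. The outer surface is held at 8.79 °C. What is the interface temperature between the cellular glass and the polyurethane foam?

Treat each layer as a resistance in series:
  R'_cast iron = ln(0.173/0.159)/(2πk) = 0.08439/(2π·57.8) = 2.324×10^-4 m·K/W
  R'_cellular glass = ln(0.387/0.173)/(2πk) = 0.8051/(2π·0.0571) = 2.244 m·K/W
  R'_polyurethane foam = ln(0.439/0.387)/(2πk) = 0.1261/(2π·0.0259) = 0.7747 m·K/W
ΣR = 2.324×10^-4 + 2.244 + 0.7747 = 3.019 m·K/W
Q' = ΔT/ΣR = (118 °C − 8.79 °C)/3.019 = 36.17 W/m
From the inner boundary to the cellular glass/polyurethane foam interface, ΣR_partial = 2.244 m·K/W.
T_interface = T_in − Q'·ΣR_partial = 118 °C − (36.17)(2.244) = 36.8 °C

T = 36.8 °C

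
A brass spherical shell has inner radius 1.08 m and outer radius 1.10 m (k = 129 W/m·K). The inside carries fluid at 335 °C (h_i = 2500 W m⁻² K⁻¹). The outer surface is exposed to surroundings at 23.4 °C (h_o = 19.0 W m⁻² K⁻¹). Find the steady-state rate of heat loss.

Treat each layer as a resistance in series:
  R_conv,in = 1/(4πr²h) = 1/(4π·1.08²·2500) = 2.729×10^-5 K/W
  R_brass = (1/1.08 − 1/1.10)/(4πk) = 0.01684/(4π·129) = 1.039×10^-5 K/W
  R_conv,out = 1/(4πr²h) = 1/(4π·1.10²·19.0) = 0.003461 K/W
ΣR = 2.729×10^-5 + 1.039×10^-5 + 0.003461 = 0.003499 K/W
Q = ΔT/ΣR = (335 °C − 23.4 °C)/0.003499 = 89100 W

Q = 89100 W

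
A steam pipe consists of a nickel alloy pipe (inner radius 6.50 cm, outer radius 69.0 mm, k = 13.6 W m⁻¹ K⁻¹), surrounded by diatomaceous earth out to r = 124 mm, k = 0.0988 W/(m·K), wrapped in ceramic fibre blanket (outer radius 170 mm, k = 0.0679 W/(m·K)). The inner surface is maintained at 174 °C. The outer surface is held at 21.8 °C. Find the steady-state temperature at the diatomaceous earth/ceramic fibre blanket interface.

T = 88.6 °C

Series thermal resistances, inner to outer:
  R'_nickel alloy = ln(0.0690/0.0650)/(2πk) = 0.05972/(2π·13.6) = 6.989×10^-4 m·K/W
  R'_diatomaceous earth = ln(0.124/0.0690)/(2πk) = 0.5862/(2π·0.0988) = 0.9443 m·K/W
  R'_ceramic fibre blanket = ln(0.170/0.124)/(2πk) = 0.3155/(2π·0.0679) = 0.7396 m·K/W
ΣR = 6.989×10^-4 + 0.9443 + 0.7396 = 1.685 m·K/W
Q' = ΔT/ΣR = (174 °C − 21.8 °C)/1.685 = 90.33 W/m
From the inner boundary to the diatomaceous earth/ceramic fibre blanket interface, ΣR_partial = 0.9450 m·K/W.
T_interface = T_in − Q'·ΣR_partial = 174 °C − (90.33)(0.9450) = 88.6 °C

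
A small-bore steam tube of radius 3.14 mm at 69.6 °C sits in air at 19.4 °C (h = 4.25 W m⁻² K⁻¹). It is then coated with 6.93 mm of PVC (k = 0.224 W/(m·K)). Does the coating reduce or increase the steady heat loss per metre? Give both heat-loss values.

Critical radius for a cylinder: r_cr = k/h = 0.0527 m = 5.27 cm.
Outer radius after coating: r₂ = 0.00314 + 0.00693 = 0.01007 m.
Since r₁ < r_cr and r₂ ≤ r_cr, the coating moves toward the maximum at r_cr — heat loss rises.
Bare: R = 1/(2πr₁h) = 11.93 m·K/W; Q = 50.2/11.93 = 4.21 W/m.
Coated: R = R_cond + R_conv = 4.547 m·K/W; Q = 50.2/4.547 = 11.0 W/m.

increases: 4.21 → 11.0 W/m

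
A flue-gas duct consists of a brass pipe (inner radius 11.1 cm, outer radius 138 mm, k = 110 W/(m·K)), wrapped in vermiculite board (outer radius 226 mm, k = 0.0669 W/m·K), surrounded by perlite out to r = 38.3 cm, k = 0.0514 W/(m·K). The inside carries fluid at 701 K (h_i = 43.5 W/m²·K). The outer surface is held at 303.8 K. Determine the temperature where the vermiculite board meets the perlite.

T = 532 K

Series thermal resistances, inner to outer:
  R'_conv,in = 1/(2πr h) = 1/(2π·0.111·43.5) = 0.03296 m·K/W
  R'_brass = ln(0.138/0.111)/(2πk) = 0.2177/(2π·110) = 3.150×10^-4 m·K/W
  R'_vermiculite board = ln(0.226/0.138)/(2πk) = 0.4933/(2π·0.0669) = 1.174 m·K/W
  R'_perlite = ln(0.383/0.226)/(2πk) = 0.5275/(2π·0.0514) = 1.633 m·K/W
ΣR = 0.03296 + 3.150×10^-4 + 1.174 + 1.633 = 2.840 m·K/W
Q' = ΔT/ΣR = (701 K − 303.8 K)/2.840 = 139.9 W/m
From the inner boundary to the vermiculite board/perlite interface, ΣR_partial = 1.207 m·K/W.
T_interface = T_in − Q'·ΣR_partial = 701 K − (139.9)(1.207) = 532 K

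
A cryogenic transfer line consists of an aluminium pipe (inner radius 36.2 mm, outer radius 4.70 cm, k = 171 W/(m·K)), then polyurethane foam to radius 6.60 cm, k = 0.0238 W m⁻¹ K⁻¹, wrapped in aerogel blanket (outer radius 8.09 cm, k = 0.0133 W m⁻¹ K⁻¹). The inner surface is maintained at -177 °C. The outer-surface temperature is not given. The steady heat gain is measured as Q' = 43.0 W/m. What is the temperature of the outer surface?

T_out = 25.4 °C

Series resistances:
  R'_aluminium = ln(0.0470/0.0362)/(2πk) = 0.2611/(2π·171) = 2.430×10^-4 m·K/W
  R'_polyurethane foam = ln(0.0660/0.0470)/(2πk) = 0.3395/(2π·0.0238) = 2.270 m·K/W
  R'_aerogel blanket = ln(0.0809/0.0660)/(2πk) = 0.2036/(2π·0.0133) = 2.436 m·K/W
ΣR = 4.706 m·K/W
ΔT = Q'·ΣR = 43.0 × 4.706 = 202.4 K
Heat flows inward, so T_out = T_in + ΔT = -177 + 202.4 = 25.4 °C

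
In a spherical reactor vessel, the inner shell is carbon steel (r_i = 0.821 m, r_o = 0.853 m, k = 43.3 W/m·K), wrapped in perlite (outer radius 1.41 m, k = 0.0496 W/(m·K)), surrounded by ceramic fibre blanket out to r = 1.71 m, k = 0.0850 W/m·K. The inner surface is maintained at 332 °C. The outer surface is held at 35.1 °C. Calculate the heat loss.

Treat each layer as a resistance in series:
  R_carbon steel = (1/0.821 − 1/0.853)/(4πk) = 0.04569/(4π·43.3) = 8.398×10^-5 K/W
  R_perlite = (1/0.853 − 1/1.41)/(4πk) = 0.4631/(4π·0.0496) = 0.7430 K/W
  R_ceramic fibre blanket = (1/1.41 − 1/1.71)/(4πk) = 0.1244/(4π·0.0850) = 0.1165 K/W
ΣR = 8.398×10^-5 + 0.7430 + 0.1165 = 0.8596 K/W
Q = ΔT/ΣR = (332 °C − 35.1 °C)/0.8596 = 345 W

Q = 345 W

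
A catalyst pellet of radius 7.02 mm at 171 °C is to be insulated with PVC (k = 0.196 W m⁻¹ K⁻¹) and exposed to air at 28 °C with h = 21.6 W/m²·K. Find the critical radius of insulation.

r_cr = 1.81 cm

For a sphere, r_cr = 2k_ins/h = 2·0.196/21.6 = 0.0181 m = 1.81 cm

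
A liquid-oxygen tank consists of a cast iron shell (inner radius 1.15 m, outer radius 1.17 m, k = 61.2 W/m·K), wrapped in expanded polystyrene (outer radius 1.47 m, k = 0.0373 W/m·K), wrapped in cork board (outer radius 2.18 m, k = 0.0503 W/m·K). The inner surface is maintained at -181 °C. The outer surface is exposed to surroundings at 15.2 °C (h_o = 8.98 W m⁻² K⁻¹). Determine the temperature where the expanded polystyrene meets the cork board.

Series thermal resistances, inner to outer:
  R_cast iron = (1/1.15 − 1/1.17)/(4πk) = 0.01486/(4π·61.2) = 1.933×10^-5 K/W
  R_expanded polystyrene = (1/1.17 − 1/1.47)/(4πk) = 0.1744/(4π·0.0373) = 0.3721 K/W
  R_cork board = (1/1.47 − 1/2.18)/(4πk) = 0.2216/(4π·0.0503) = 0.3505 K/W
  R_conv,out = 1/(4πr²h) = 1/(4π·2.18²·8.98) = 0.001865 K/W
ΣR = 1.933×10^-5 + 0.3721 + 0.3505 + 0.001865 = 0.7245 K/W
Q = ΔT/ΣR = (-181 °C − 15.2 °C)/0.7245 = -270.8 W
From the inner boundary to the expanded polystyrene/cork board interface, ΣR_partial = 0.3721 K/W.
T_interface = T_in − Q·ΣR_partial = -181 °C − (-270.8)(0.3721) = -80.2 °C

T = -80.2 °C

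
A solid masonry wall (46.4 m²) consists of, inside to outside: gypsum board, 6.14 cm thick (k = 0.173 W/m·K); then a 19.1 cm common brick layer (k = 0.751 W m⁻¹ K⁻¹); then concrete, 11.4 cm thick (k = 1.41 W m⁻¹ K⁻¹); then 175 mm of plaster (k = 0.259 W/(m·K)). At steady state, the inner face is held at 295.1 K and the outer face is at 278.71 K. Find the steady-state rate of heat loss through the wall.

Treat each layer as a resistance in series:
  R_gypsum board = L/(kA) = 0.0614/(0.173·46.4) = 0.007649 K/W
  R_common brick = L/(kA) = 0.191/(0.751·46.4) = 0.005481 K/W
  R_concrete = L/(kA) = 0.114/(1.41·46.4) = 0.001742 K/W
  R_plaster = L/(kA) = 0.175/(0.259·46.4) = 0.01456 K/W
ΣR = 0.007649 + 0.005481 + 0.001742 + 0.01456 = 0.02943 K/W
Q = ΔT/ΣR = (295.1 K − 278.71 K)/0.02943 = 557 W

Q = 557 W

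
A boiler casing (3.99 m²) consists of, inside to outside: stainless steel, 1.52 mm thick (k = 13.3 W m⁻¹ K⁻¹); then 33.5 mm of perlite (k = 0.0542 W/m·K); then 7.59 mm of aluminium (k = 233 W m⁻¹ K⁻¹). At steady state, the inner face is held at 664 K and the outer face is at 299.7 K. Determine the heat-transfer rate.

Q = 2.35 kW

Treat each layer as a resistance in series:
  R_stainless steel = L/(kA) = 0.00152/(13.3·3.99) = 2.864×10^-5 K/W
  R_perlite = L/(kA) = 0.0335/(0.0542·3.99) = 0.1549 K/W
  R_aluminium = L/(kA) = 0.00759/(233·3.99) = 8.164×10^-6 K/W
ΣR = 2.864×10^-5 + 0.1549 + 8.164×10^-6 = 0.1549 K/W
Q = ΔT/ΣR = (664 K − 299.7 K)/0.1549 = 2350 W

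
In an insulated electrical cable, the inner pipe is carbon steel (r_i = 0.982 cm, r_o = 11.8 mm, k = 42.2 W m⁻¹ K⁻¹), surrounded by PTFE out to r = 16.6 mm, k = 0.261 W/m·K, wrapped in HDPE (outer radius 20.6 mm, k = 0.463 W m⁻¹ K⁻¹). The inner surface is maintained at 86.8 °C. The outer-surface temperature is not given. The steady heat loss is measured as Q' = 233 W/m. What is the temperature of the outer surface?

T_out = 20.9 °C

Sum the resistances:
  R'_carbon steel = ln(0.0118/0.00982)/(2πk) = 0.1837/(2π·42.2) = 6.927×10^-4 m·K/W
  R'_PTFE = ln(0.0166/0.0118)/(2πk) = 0.3413/(2π·0.261) = 0.2081 m·K/W
  R'_HDPE = ln(0.0206/0.0166)/(2πk) = 0.2159/(2π·0.463) = 0.07421 m·K/W
ΣR = 0.2830 m·K/W
ΔT = Q'·ΣR = 233 × 0.2830 = 65.94 K
Heat flows outward, so T_out = T_in − ΔT = 86.8 − 65.94 = 20.9 °C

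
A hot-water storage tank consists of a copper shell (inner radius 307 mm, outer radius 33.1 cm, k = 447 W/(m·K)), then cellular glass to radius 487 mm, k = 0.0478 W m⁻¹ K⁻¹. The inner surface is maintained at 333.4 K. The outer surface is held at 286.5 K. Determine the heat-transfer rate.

Q = 29.1 W

Resistance network (inner→outer):
  R_copper = (1/0.307 − 1/0.331)/(4πk) = 0.2362/(4π·447) = 4.205×10^-5 K/W
  R_cellular glass = (1/0.331 − 1/0.487)/(4πk) = 0.9678/(4π·0.0478) = 1.611 K/W
ΣR = 4.205×10^-5 + 1.611 = 1.611 K/W
Q = ΔT/ΣR = (333.4 K − 286.5 K)/1.611 = 29.1 W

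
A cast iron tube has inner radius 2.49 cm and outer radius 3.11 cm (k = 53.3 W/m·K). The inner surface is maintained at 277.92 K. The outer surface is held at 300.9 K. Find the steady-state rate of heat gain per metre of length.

Q' = 2πk·ΔT/ln(r₂/r₁) = 2π × 53.3 × 22.98 / ln(0.0311/0.0249) = 34600 W/m

Q' = 34.6 kW/m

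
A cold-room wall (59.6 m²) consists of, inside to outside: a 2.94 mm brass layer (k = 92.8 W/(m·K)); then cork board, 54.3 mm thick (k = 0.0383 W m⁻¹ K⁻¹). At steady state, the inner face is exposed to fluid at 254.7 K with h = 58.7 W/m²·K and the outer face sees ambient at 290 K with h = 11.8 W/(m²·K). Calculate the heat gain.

Treat each layer as a resistance in series:
  R_conv,in = 1/(hA) = 1/(58.7·59.6) = 2.858×10^-4 K/W
  R_brass = L/(kA) = 0.00294/(92.8·59.6) = 5.316×10^-7 K/W
  R_cork board = L/(kA) = 0.0543/(0.0383·59.6) = 0.02379 K/W
  R_conv,out = 1/(hA) = 1/(11.8·59.6) = 0.001422 K/W
ΣR = 2.858×10^-4 + 5.316×10^-7 + 0.02379 + 0.001422 = 0.02550 K/W
Q = ΔT/ΣR = (254.7 K − 290 K)/0.02550 = -1380 W
(Negative Q ⇒ heat flows inward; heat gain = 1380 W.)

Q = 1380 W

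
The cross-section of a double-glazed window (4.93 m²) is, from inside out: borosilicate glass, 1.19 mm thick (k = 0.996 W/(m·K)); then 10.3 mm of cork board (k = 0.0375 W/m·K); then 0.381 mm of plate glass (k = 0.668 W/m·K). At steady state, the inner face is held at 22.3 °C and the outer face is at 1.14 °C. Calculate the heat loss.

Series thermal resistances, inner to outer:
  R_borosilicate glass = L/(kA) = 0.00119/(0.996·4.93) = 2.423×10^-4 K/W
  R_cork board = L/(kA) = 0.0103/(0.0375·4.93) = 0.05571 K/W
  R_plate glass = L/(kA) = 3.81×10^-4/(0.668·4.93) = 1.157×10^-4 K/W
ΣR = 2.423×10^-4 + 0.05571 + 1.157×10^-4 = 0.05607 K/W
Q = ΔT/ΣR = (22.3 °C − 1.14 °C)/0.05607 = 377 W

Q = 377 W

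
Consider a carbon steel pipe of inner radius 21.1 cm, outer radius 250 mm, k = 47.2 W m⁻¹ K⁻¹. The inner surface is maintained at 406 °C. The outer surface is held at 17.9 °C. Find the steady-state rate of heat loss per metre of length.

Q' = 2πk·ΔT/ln(r₂/r₁) = 2π × 47.2 × 388.1 / ln(0.250/0.211) = 6.79×10^5 W/m

Q' = 6.79×10^5 W/m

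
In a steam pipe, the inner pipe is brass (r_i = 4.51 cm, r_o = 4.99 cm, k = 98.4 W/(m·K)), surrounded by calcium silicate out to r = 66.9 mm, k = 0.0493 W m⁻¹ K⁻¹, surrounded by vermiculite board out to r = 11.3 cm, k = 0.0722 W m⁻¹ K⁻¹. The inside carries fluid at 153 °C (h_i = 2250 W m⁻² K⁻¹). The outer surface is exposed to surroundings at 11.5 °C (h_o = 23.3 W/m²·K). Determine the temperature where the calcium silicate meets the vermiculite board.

Series thermal resistances, inner to outer:
  R'_conv,in = 1/(2πr h) = 1/(2π·0.0451·2250) = 0.001568 m·K/W
  R'_brass = ln(0.0499/0.0451)/(2πk) = 0.1011/(2π·98.4) = 1.636×10^-4 m·K/W
  R'_calcium silicate = ln(0.0669/0.0499)/(2πk) = 0.2932/(2π·0.0493) = 0.9465 m·K/W
  R'_vermiculite board = ln(0.113/0.0669)/(2πk) = 0.5242/(2π·0.0722) = 1.156 m·K/W
  R'_conv,out = 1/(2πr h) = 1/(2π·0.113·23.3) = 0.06045 m·K/W
ΣR = 0.001568 + 1.636×10^-4 + 0.9465 + 1.156 + 0.06045 = 2.165 m·K/W
Q' = ΔT/ΣR = (153 °C − 11.5 °C)/2.165 = 65.36 W/m
From the inner boundary to the calcium silicate/vermiculite board interface, ΣR_partial = 0.9482 m·K/W.
T_interface = T_in − Q'·ΣR_partial = 153 °C − (65.36)(0.9482) = 91.0 °C

T = 91.0 °C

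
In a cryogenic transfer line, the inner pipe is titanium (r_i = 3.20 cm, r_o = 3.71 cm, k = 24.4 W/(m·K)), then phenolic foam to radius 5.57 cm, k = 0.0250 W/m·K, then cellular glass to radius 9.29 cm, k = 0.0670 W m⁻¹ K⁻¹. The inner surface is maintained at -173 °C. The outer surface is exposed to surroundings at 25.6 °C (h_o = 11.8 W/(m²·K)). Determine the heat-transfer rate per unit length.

Q' = 50.3 W/m

Resistance network (inner→outer):
  R'_titanium = ln(0.0371/0.0320)/(2πk) = 0.1479/(2π·24.4) = 9.646×10^-4 m·K/W
  R'_phenolic foam = ln(0.0557/0.0371)/(2πk) = 0.4064/(2π·0.0250) = 2.587 m·K/W
  R'_cellular glass = ln(0.0929/0.0557)/(2πk) = 0.5115/(2π·0.0670) = 1.215 m·K/W
  R'_conv,out = 1/(2πr h) = 1/(2π·0.0929·11.8) = 0.1452 m·K/W
ΣR = 9.646×10^-4 + 2.587 + 1.215 + 0.1452 = 3.948 m·K/W
Q' = ΔT/ΣR = (-173 °C − 25.6 °C)/3.948 = -50.3 W/m
(Negative Q' ⇒ heat flows inward; heat gain = 50.3 W/m.)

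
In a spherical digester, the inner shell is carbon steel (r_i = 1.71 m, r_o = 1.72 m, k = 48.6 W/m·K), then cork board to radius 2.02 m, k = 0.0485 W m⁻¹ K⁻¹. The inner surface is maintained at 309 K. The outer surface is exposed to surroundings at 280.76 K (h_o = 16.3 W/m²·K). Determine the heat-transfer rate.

Q = 198 W

Resistance network (inner→outer):
  R_carbon steel = (1/1.71 − 1/1.72)/(4πk) = 0.003400/(4π·48.6) = 5.567×10^-6 K/W
  R_cork board = (1/1.72 − 1/2.02)/(4πk) = 0.08635/(4π·0.0485) = 0.1417 K/W
  R_conv,out = 1/(4πr²h) = 1/(4π·2.02²·16.3) = 0.001196 K/W
ΣR = 5.567×10^-6 + 0.1417 + 0.001196 = 0.1429 K/W
Q = ΔT/ΣR = (309 K − 280.76 K)/0.1429 = 198 W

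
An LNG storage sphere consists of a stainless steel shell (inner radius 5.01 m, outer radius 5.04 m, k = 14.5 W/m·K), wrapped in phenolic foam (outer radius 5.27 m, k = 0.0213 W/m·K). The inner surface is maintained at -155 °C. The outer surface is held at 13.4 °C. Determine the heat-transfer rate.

Treat each layer as a resistance in series:
  R_stainless steel = (1/5.01 − 1/5.04)/(4πk) = 0.001188/(4π·14.5) = 6.520×10^-6 K/W
  R_phenolic foam = (1/5.04 − 1/5.27)/(4πk) = 0.008659/(4π·0.0213) = 0.03235 K/W
ΣR = 6.520×10^-6 + 0.03235 = 0.03236 K/W
Q = ΔT/ΣR = (-155 °C − 13.4 °C)/0.03236 = -5200 W
(Negative Q ⇒ heat flows inward; heat gain = 5200 W.)

Q = 5.20 kW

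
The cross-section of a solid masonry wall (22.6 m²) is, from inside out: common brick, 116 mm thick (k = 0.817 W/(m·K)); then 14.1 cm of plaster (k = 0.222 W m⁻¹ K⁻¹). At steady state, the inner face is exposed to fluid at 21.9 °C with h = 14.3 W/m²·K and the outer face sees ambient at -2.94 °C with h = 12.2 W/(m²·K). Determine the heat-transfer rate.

Q = 604 W

Treat each layer as a resistance in series:
  R_conv,in = 1/(hA) = 1/(14.3·22.6) = 0.003094 K/W
  R_common brick = L/(kA) = 0.116/(0.817·22.6) = 0.006282 K/W
  R_plaster = L/(kA) = 0.141/(0.222·22.6) = 0.02810 K/W
  R_conv,out = 1/(hA) = 1/(12.2·22.6) = 0.003627 K/W
ΣR = 0.003094 + 0.006282 + 0.02810 + 0.003627 = 0.04110 K/W
Q = ΔT/ΣR = (21.9 °C − -2.94 °C)/0.04110 = 604 W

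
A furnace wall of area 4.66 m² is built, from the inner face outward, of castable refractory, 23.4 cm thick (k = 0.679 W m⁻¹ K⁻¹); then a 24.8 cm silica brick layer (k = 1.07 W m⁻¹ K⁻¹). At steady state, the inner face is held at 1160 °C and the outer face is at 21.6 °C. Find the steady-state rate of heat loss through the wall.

Q = 9200 W

Resistance network (inner→outer):
  R_castable refractory = L/(kA) = 0.234/(0.679·4.66) = 0.07395 K/W
  R_silica brick = L/(kA) = 0.248/(1.07·4.66) = 0.04974 K/W
ΣR = 0.07395 + 0.04974 = 0.1237 K/W
Q = ΔT/ΣR = (1160 °C − 21.6 °C)/0.1237 = 9200 W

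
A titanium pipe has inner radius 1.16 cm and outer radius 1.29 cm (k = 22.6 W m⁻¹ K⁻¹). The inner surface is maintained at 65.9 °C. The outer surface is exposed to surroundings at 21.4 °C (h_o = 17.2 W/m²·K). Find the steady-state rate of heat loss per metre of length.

Series thermal resistances, inner to outer:
  R'_titanium = ln(0.0129/0.0116)/(2πk) = 0.1062/(2π·22.6) = 7.480×10^-4 m·K/W
  R'_conv,out = 1/(2πr h) = 1/(2π·0.0129·17.2) = 0.7173 m·K/W
ΣR = 7.480×10^-4 + 0.7173 = 0.7180 m·K/W
Q' = ΔT/ΣR = (65.9 °C − 21.4 °C)/0.7180 = 62.0 W/m

Q' = 62.0 W/m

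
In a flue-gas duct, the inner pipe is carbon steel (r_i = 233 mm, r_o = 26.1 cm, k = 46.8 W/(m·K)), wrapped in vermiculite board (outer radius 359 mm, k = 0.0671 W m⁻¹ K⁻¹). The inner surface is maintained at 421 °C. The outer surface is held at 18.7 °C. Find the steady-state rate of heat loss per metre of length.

Q' = 532 W/m

Resistance network (inner→outer):
  R'_carbon steel = ln(0.261/0.233)/(2πk) = 0.1135/(2π·46.8) = 3.859×10^-4 m·K/W
  R'_vermiculite board = ln(0.359/0.261)/(2πk) = 0.3188/(2π·0.0671) = 0.7562 m·K/W
ΣR = 3.859×10^-4 + 0.7562 = 0.7566 m·K/W
Q' = ΔT/ΣR = (421 °C − 18.7 °C)/0.7566 = 532 W/m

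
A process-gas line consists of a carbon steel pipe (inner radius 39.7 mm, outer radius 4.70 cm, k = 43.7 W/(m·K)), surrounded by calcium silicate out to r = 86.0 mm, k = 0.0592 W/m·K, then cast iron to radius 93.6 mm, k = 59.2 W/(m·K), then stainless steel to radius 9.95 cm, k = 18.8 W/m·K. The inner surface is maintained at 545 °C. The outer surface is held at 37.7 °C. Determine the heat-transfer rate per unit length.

Treat each layer as a resistance in series:
  R'_carbon steel = ln(0.0470/0.0397)/(2πk) = 0.1688/(2π·43.7) = 6.148×10^-4 m·K/W
  R'_calcium silicate = ln(0.0860/0.0470)/(2πk) = 0.6042/(2π·0.0592) = 1.624 m·K/W
  R'_cast iron = ln(0.0936/0.0860)/(2πk) = 0.08468/(2π·59.2) = 2.277×10^-4 m·K/W
  R'_stainless steel = ln(0.0995/0.0936)/(2πk) = 0.06113/(2π·18.8) = 5.175×10^-4 m·K/W
ΣR = 6.148×10^-4 + 1.624 + 2.277×10^-4 + 5.175×10^-4 = 1.625 m·K/W
Q' = ΔT/ΣR = (545 °C − 37.7 °C)/1.625 = 312 W/m

Q' = 312 W/m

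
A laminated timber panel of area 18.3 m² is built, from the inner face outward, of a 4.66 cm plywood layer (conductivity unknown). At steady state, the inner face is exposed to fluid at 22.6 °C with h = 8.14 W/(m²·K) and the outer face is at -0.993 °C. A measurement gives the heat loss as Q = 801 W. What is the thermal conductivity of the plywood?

ΣR = ΔT/Q = |22.6 − -0.993|/801 = 0.02945 K/W
Known resistances:
  R_conv,in = 1/(hA) = 1/(8.14·18.3) = 0.006713 K/W
R_plywood = ΣR − ΣR_known = 0.02945 − 0.006713 = 0.02274 K/W
L/(kA) = 0.02274 ⇒ k = 0.0466/(0.02274·18.3) = 0.112 W/m·K

k = 0.112 W/m·K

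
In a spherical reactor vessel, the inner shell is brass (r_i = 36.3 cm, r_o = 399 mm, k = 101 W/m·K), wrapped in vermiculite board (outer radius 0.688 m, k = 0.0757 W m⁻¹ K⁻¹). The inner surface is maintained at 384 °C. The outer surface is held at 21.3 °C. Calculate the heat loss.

Resistance network (inner→outer):
  R_brass = (1/0.363 − 1/0.399)/(4πk) = 0.2486/(4π·101) = 1.958×10^-4 K/W
  R_vermiculite board = (1/0.399 − 1/0.688)/(4πk) = 1.053/(4π·0.0757) = 1.107 K/W
ΣR = 1.958×10^-4 + 1.107 = 1.107 K/W
Q = ΔT/ΣR = (384 °C − 21.3 °C)/1.107 = 328 W

Q = 328 W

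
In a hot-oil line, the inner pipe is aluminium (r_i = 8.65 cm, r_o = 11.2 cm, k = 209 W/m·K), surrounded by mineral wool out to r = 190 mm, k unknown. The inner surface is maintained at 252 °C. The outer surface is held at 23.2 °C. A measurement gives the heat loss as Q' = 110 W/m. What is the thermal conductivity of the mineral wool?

ΣR = ΔT/Q' = |252 − 23.2|/110 = 2.080 m·K/W
Known resistances:
  R'_aluminium = ln(0.112/0.0865)/(2πk) = 0.2584/(2π·209) = 1.967×10^-4 m·K/W
R_mineral wool = ΣR − ΣR_known = 2.080 − 1.967×10^-4 = 2.080 m·K/W
ln(r₂/r₁)/(2πk) = 2.080 ⇒ k = 0.5285/(2π·2.080) = 0.0404 W/m·K

k = 0.0404 W/m·K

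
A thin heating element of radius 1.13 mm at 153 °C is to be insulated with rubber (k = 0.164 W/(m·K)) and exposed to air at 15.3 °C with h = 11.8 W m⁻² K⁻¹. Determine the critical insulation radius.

For a cylinder, r_cr = k_ins/h = 0.164/11.8 = 0.0139 m = 1.39 cm

r_cr = 1.39 cm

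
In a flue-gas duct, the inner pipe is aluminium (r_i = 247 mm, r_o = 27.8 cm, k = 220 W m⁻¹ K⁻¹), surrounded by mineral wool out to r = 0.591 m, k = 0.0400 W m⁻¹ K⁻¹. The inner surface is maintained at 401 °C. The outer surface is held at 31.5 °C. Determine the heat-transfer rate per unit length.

Treat each layer as a resistance in series:
  R'_aluminium = ln(0.278/0.247)/(2πk) = 0.1182/(2π·220) = 8.553×10^-5 m·K/W
  R'_mineral wool = ln(0.591/0.278)/(2πk) = 0.7542/(2π·0.0400) = 3.001 m·K/W
ΣR = 8.553×10^-5 + 3.001 = 3.001 m·K/W
Q' = ΔT/ΣR = (401 °C − 31.5 °C)/3.001 = 123 W/m

Q' = 123 W/m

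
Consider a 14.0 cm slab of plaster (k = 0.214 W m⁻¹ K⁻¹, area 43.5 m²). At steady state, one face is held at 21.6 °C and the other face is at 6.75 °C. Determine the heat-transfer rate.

Q = 987 W

Q = kA·ΔT/L = 0.214 × 43.5 × |21.6 °C − 6.75 °C| / 0.140 = 987 W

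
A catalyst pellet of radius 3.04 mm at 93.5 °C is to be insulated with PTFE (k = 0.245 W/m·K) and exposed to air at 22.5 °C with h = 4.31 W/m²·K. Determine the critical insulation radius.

For a sphere, r_cr = 2k_ins/h = 2·0.245/4.31 = 0.114 m = 11.4 cm

r_cr = 11.4 cm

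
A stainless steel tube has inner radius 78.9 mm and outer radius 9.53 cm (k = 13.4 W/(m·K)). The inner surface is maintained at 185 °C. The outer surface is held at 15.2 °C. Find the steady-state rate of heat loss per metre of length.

Q' = 2πk·ΔT/ln(r₂/r₁) = 2π × 13.4 × 169.8 / ln(0.0953/0.0789) = 75700 W/m

Q' = 75.7 kW/m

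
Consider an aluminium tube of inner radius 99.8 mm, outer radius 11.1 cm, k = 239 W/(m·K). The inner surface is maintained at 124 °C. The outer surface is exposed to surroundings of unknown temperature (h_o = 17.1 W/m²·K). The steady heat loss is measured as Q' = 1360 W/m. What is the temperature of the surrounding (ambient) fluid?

T_out = 9.9 °C

Sum the resistances:
  R'_aluminium = ln(0.111/0.0998)/(2πk) = 0.1064/(2π·239) = 7.083×10^-5 m·K/W
  R'_conv,out = 1/(2πr h) = 1/(2π·0.111·17.1) = 0.08385 m·K/W
ΣR = 0.08392 m·K/W
ΔT = Q'·ΣR = 1360 × 0.08392 = 114.1 K
Heat flows outward, so T_out = T_in − ΔT = 124 − 114.1 = 9.9 °C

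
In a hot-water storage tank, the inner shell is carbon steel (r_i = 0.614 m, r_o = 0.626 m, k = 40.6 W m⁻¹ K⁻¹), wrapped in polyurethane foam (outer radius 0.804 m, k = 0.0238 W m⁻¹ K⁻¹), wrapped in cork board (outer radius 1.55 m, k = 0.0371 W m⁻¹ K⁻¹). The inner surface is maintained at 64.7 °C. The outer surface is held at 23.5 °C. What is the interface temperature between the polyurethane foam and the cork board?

T = 44.9 °C

Series thermal resistances, inner to outer:
  R_carbon steel = (1/0.614 − 1/0.626)/(4πk) = 0.03122/(4π·40.6) = 6.119×10^-5 K/W
  R_polyurethane foam = (1/0.626 − 1/0.804)/(4πk) = 0.3537/(4π·0.0238) = 1.183 K/W
  R_cork board = (1/0.804 − 1/1.55)/(4πk) = 0.5986/(4π·0.0371) = 1.284 K/W
ΣR = 6.119×10^-5 + 1.183 + 1.284 = 2.467 K/W
Q = ΔT/ΣR = (64.7 °C − 23.5 °C)/2.467 = 16.70 W
From the inner boundary to the polyurethane foam/cork board interface, ΣR_partial = 1.183 K/W.
T_interface = T_in − Q·ΣR_partial = 64.7 °C − (16.70)(1.183) = 44.9 °C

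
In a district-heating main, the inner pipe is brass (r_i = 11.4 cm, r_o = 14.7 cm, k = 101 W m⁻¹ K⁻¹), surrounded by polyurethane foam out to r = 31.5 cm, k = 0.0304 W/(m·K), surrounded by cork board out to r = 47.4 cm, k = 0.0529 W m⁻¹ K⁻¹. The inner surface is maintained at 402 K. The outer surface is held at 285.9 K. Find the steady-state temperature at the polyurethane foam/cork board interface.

Resistance network (inner→outer):
  R'_brass = ln(0.147/0.114)/(2πk) = 0.2542/(2π·101) = 4.006×10^-4 m·K/W
  R'_polyurethane foam = ln(0.315/0.147)/(2πk) = 0.7621/(2π·0.0304) = 3.990 m·K/W
  R'_cork board = ln(0.474/0.315)/(2πk) = 0.4086/(2π·0.0529) = 1.229 m·K/W
ΣR = 4.006×10^-4 + 3.990 + 1.229 = 5.219 m·K/W
Q' = ΔT/ΣR = (402 K − 285.9 K)/5.219 = 22.25 W/m
From the inner boundary to the polyurethane foam/cork board interface, ΣR_partial = 3.990 m·K/W.
T_interface = T_in − Q'·ΣR_partial = 402 K − (22.25)(3.990) = 313.2 K

T = 313.2 K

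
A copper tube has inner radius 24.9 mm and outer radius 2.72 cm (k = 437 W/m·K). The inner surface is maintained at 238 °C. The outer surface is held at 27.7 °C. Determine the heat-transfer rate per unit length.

Q' = 2πk·ΔT/ln(r₂/r₁) = 2π × 437 × 210.3 / ln(0.0272/0.0249) = 6.54×10^6 W/m

Q' = 6.54×10^6 W/m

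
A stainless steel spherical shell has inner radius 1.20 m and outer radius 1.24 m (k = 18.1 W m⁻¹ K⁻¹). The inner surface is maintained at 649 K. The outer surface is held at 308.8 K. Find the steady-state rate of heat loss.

Q = 2.88×10^6 W

Q = 4πk·ΔT/(1/r₁ − 1/r₂) = 4π × 18.1 × 340.2 / (1/1.20 − 1/1.24) = 2.88×10^6 W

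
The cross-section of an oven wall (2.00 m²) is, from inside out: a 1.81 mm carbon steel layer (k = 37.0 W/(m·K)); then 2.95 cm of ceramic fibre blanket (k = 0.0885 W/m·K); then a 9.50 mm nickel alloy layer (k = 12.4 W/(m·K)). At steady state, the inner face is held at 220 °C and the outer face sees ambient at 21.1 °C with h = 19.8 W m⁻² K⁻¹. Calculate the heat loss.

Series thermal resistances, inner to outer:
  R_carbon steel = L/(kA) = 0.00181/(37.0·2.00) = 2.446×10^-5 K/W
  R_ceramic fibre blanket = L/(kA) = 0.0295/(0.0885·2.00) = 0.1667 K/W
  R_nickel alloy = L/(kA) = 0.00950/(12.4·2.00) = 3.831×10^-4 K/W
  R_conv,out = 1/(hA) = 1/(19.8·2.00) = 0.02525 K/W
ΣR = 2.446×10^-5 + 0.1667 + 3.831×10^-4 + 0.02525 = 0.1924 K/W
Q = ΔT/ΣR = (220 °C − 21.1 °C)/0.1924 = 1030 W

Q = 1030 W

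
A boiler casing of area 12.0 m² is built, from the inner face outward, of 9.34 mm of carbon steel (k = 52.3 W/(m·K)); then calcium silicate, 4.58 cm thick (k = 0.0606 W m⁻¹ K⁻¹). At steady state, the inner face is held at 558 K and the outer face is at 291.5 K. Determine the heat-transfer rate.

Q = 4.23 kW

Series thermal resistances, inner to outer:
  R_carbon steel = L/(kA) = 0.00934/(52.3·12.0) = 1.488×10^-5 K/W
  R_calcium silicate = L/(kA) = 0.0458/(0.0606·12.0) = 0.06298 K/W
ΣR = 1.488×10^-5 + 0.06298 = 0.06299 K/W
Q = ΔT/ΣR = (558 K − 291.5 K)/0.06299 = 4230 W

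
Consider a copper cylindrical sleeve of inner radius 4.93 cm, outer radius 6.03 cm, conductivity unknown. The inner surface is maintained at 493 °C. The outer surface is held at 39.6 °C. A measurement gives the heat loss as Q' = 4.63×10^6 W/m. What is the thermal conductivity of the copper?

k = 327 W/m·K

ΣR = ΔT/Q' = |493 − 39.6|/4.63×10^6 = 9.793×10^-5 m·K/W
ln(r₂/r₁)/(2πk) = 9.793×10^-5 ⇒ k = 0.2014/(2π·9.793×10^-5) = 327 W/m·K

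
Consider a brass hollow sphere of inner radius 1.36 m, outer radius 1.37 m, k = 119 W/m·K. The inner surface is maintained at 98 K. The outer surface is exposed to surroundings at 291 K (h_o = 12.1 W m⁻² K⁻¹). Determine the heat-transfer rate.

Treat each layer as a resistance in series:
  R_brass = (1/1.36 − 1/1.37)/(4πk) = 0.005367/(4π·119) = 3.589×10^-6 K/W
  R_conv,out = 1/(4πr²h) = 1/(4π·1.37²·12.1) = 0.003504 K/W
ΣR = 3.589×10^-6 + 0.003504 = 0.003508 K/W
Q = ΔT/ΣR = (98 K − 291 K)/0.003508 = -55000 W
(Negative Q ⇒ heat flows inward; heat gain = 55000 W.)

Q = 55.0 kW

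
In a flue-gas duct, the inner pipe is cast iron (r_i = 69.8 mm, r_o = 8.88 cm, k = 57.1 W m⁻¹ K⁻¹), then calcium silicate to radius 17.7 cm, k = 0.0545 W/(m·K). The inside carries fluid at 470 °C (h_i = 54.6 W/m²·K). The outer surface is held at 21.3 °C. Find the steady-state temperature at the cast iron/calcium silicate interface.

Treat each layer as a resistance in series:
  R'_conv,in = 1/(2πr h) = 1/(2π·0.0698·54.6) = 0.04176 m·K/W
  R'_cast iron = ln(0.0888/0.0698)/(2πk) = 0.2408/(2π·57.1) = 6.711×10^-4 m·K/W
  R'_calcium silicate = ln(0.177/0.0888)/(2πk) = 0.6898/(2π·0.0545) = 2.014 m·K/W
ΣR = 0.04176 + 6.711×10^-4 + 2.014 = 2.056 m·K/W
Q' = ΔT/ΣR = (470 °C − 21.3 °C)/2.056 = 218.2 W/m
From the inner boundary to the cast iron/calcium silicate interface, ΣR_partial = 0.04243 m·K/W.
T_interface = T_in − Q'·ΣR_partial = 470 °C − (218.2)(0.04243) = 461 °C

T = 461 °C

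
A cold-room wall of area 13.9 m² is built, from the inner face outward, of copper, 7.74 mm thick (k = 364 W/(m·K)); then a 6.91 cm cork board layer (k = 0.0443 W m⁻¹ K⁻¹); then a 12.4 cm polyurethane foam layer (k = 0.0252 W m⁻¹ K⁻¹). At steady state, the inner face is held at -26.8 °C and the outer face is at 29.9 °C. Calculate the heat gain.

Q = 122 W

Treat each layer as a resistance in series:
  R_copper = L/(kA) = 0.00774/(364·13.9) = 1.530×10^-6 K/W
  R_cork board = L/(kA) = 0.0691/(0.0443·13.9) = 0.1122 K/W
  R_polyurethane foam = L/(kA) = 0.124/(0.0252·13.9) = 0.3540 K/W
ΣR = 1.530×10^-6 + 0.1122 + 0.3540 = 0.4662 K/W
Q = ΔT/ΣR = (-26.8 °C − 29.9 °C)/0.4662 = -122 W
(Negative Q ⇒ heat flows inward; heat gain = 122 W.)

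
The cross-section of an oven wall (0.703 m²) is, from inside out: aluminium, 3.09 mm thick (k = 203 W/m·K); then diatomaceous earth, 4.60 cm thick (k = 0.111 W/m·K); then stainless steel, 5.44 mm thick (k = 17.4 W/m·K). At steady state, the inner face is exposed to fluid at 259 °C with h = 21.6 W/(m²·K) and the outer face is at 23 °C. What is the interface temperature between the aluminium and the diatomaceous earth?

T = 235 °C

Series thermal resistances, inner to outer:
  R_conv,in = 1/(hA) = 1/(21.6·0.703) = 0.06586 K/W
  R_aluminium = L/(kA) = 0.00309/(203·0.703) = 2.165×10^-5 K/W
  R_diatomaceous earth = L/(kA) = 0.0460/(0.111·0.703) = 0.5895 K/W
  R_stainless steel = L/(kA) = 0.00544/(17.4·0.703) = 4.447×10^-4 K/W
ΣR = 0.06586 + 2.165×10^-5 + 0.5895 + 4.447×10^-4 = 0.6558 K/W
Q = ΔT/ΣR = (259 °C − 23 °C)/0.6558 = 359.9 W
From the inner boundary to the aluminium/diatomaceous earth interface, ΣR_partial = 0.06588 K/W.
T_interface = T_in − Q·ΣR_partial = 259 °C − (359.9)(0.06588) = 235 °C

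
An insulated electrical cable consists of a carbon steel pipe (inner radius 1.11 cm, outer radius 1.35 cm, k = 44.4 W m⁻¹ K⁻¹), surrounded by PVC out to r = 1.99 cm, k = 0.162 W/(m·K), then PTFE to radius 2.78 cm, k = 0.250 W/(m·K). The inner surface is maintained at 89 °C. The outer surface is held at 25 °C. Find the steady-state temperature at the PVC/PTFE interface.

Resistance network (inner→outer):
  R'_carbon steel = ln(0.0135/0.0111)/(2πk) = 0.1957/(2π·44.4) = 7.017×10^-4 m·K/W
  R'_PVC = ln(0.0199/0.0135)/(2πk) = 0.3880/(2π·0.162) = 0.3812 m·K/W
  R'_PTFE = ln(0.0278/0.0199)/(2πk) = 0.3343/(2π·0.250) = 0.2128 m·K/W
ΣR = 7.017×10^-4 + 0.3812 + 0.2128 = 0.5947 m·K/W
Q' = ΔT/ΣR = (89 °C − 25 °C)/0.5947 = 107.6 W/m
From the inner boundary to the PVC/PTFE interface, ΣR_partial = 0.3819 m·K/W.
T_interface = T_in − Q'·ΣR_partial = 89 °C − (107.6)(0.3819) = 47.9 °C

T = 47.9 °C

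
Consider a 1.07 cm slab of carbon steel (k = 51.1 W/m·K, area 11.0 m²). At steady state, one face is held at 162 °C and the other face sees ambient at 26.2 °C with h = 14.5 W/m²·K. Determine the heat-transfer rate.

Series thermal resistances, inner to outer:
  R_carbon steel = L/(kA) = 0.0107/(51.1·11.0) = 1.904×10^-5 K/W
  R_conv,out = 1/(hA) = 1/(14.5·11.0) = 0.006270 K/W
ΣR = 1.904×10^-5 + 0.006270 = 0.006289 K/W
Q = ΔT/ΣR = (162 °C − 26.2 °C)/0.006289 = 21600 W

Q = 21600 W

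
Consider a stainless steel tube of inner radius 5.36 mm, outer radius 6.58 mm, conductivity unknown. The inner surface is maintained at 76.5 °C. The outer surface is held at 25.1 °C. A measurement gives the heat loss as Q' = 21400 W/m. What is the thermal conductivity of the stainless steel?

ΣR = ΔT/Q' = |76.5 − 25.1|/21400 = 0.002402 m·K/W
ln(r₂/r₁)/(2πk) = 0.002402 ⇒ k = 0.2051/(2π·0.002402) = 13.6 W/m·K

k = 13.6 W/m·K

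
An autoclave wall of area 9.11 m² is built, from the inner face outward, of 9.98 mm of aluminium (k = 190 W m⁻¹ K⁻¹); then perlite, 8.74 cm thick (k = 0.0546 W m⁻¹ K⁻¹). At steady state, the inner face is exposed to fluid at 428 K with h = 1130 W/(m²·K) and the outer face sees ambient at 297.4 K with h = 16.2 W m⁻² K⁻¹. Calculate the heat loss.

Q = 715 W

Resistance network (inner→outer):
  R_conv,in = 1/(hA) = 1/(1130·9.11) = 9.714×10^-5 K/W
  R_aluminium = L/(kA) = 0.00998/(190·9.11) = 5.766×10^-6 K/W
  R_perlite = L/(kA) = 0.0874/(0.0546·9.11) = 0.1757 K/W
  R_conv,out = 1/(hA) = 1/(16.2·9.11) = 0.006776 K/W
ΣR = 9.714×10^-5 + 5.766×10^-6 + 0.1757 + 0.006776 = 0.1826 K/W
Q = ΔT/ΣR = (428 K − 297.4 K)/0.1826 = 715 W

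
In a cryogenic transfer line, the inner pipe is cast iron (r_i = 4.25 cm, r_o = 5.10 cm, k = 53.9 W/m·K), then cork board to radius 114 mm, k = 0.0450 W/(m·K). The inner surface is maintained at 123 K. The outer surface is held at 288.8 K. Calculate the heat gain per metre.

Q' = 58.3 W/m

Series thermal resistances, inner to outer:
  R'_cast iron = ln(0.0510/0.0425)/(2πk) = 0.1823/(2π·53.9) = 5.384×10^-4 m·K/W
  R'_cork board = ln(0.114/0.0510)/(2πk) = 0.8044/(2π·0.0450) = 2.845 m·K/W
ΣR = 5.384×10^-4 + 2.845 = 2.846 m·K/W
Q' = ΔT/ΣR = (123 K − 288.8 K)/2.846 = -58.3 W/m
(Negative Q' ⇒ heat flows inward; heat gain = 58.3 W/m.)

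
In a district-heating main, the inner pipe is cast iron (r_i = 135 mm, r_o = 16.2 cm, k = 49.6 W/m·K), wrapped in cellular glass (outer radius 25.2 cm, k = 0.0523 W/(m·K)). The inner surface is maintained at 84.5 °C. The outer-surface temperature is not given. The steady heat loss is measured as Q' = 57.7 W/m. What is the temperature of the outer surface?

T_out = 6.89 °C

Series resistances:
  R'_cast iron = ln(0.162/0.135)/(2πk) = 0.1823/(2π·49.6) = 5.850×10^-4 m·K/W
  R'_cellular glass = ln(0.252/0.162)/(2πk) = 0.4418/(2π·0.0523) = 1.345 m·K/W
ΣR = 1.345 m·K/W
ΔT = Q'·ΣR = 57.7 × 1.345 = 77.61 K
Heat flows outward, so T_out = T_in − ΔT = 84.5 − 77.61 = 6.89 °C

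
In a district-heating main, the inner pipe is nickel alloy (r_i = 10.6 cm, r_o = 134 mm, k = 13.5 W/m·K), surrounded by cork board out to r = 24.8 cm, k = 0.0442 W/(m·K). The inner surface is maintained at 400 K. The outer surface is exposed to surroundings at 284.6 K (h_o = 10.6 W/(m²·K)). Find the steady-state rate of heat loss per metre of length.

Resistance network (inner→outer):
  R'_nickel alloy = ln(0.134/0.106)/(2πk) = 0.2344/(2π·13.5) = 0.002763 m·K/W
  R'_cork board = ln(0.248/0.134)/(2πk) = 0.6156/(2π·0.0442) = 2.217 m·K/W
  R'_conv,out = 1/(2πr h) = 1/(2π·0.248·10.6) = 0.06054 m·K/W
ΣR = 0.002763 + 2.217 + 0.06054 = 2.280 m·K/W
Q' = ΔT/ΣR = (400 K − 284.6 K)/2.280 = 50.6 W/m

Q' = 50.6 W/m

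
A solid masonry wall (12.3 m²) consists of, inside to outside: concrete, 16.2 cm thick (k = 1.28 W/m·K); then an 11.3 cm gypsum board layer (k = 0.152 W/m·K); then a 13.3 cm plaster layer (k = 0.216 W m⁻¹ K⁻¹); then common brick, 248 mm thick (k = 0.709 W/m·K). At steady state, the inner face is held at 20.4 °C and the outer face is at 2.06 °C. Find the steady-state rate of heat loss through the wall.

Q = 123 W

Treat each layer as a resistance in series:
  R_concrete = L/(kA) = 0.162/(1.28·12.3) = 0.01029 K/W
  R_gypsum board = L/(kA) = 0.113/(0.152·12.3) = 0.06044 K/W
  R_plaster = L/(kA) = 0.133/(0.216·12.3) = 0.05006 K/W
  R_common brick = L/(kA) = 0.248/(0.709·12.3) = 0.02844 K/W
ΣR = 0.01029 + 0.06044 + 0.05006 + 0.02844 = 0.1492 K/W
Q = ΔT/ΣR = (20.4 °C − 2.06 °C)/0.1492 = 123 W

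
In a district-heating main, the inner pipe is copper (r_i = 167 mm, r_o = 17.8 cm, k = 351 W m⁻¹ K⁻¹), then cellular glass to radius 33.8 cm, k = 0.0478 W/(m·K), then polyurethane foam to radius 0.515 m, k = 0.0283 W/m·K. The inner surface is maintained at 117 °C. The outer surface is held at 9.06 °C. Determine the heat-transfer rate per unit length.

Q' = 24.0 W/m

Treat each layer as a resistance in series:
  R'_copper = ln(0.178/0.167)/(2πk) = 0.06379/(2π·351) = 2.892×10^-5 m·K/W
  R'_cellular glass = ln(0.338/0.178)/(2πk) = 0.6413/(2π·0.0478) = 2.135 m·K/W
  R'_polyurethane foam = ln(0.515/0.338)/(2πk) = 0.4211/(2π·0.0283) = 2.368 m·K/W
ΣR = 2.892×10^-5 + 2.135 + 2.368 = 4.503 m·K/W
Q' = ΔT/ΣR = (117 °C − 9.06 °C)/4.503 = 24.0 W/m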